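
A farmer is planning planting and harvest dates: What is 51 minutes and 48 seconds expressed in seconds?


Minutes: 51
Extra seconds: 48
Seconds per minute: 60
Minutes to seconds: 51 x 60 = 3060
Total: 3060 + 48 = 3108

3108


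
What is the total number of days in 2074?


Year: 2074
Check leap year rules:
Divisible by 4? No
2074 is not a leap year
Days: 365

365


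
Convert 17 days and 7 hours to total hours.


Days: 17
Extra hours: 7
Hours per day: 24
Days to hours: 17 x 24 = 408
Total: 408 + 7 = 415

415


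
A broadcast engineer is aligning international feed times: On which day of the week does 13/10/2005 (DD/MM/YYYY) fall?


Date: 2005-10-13
January 1, 2005 is a Saturday
Day of year: 286
Offset from Jan 1: 285 days
285 mod 7 = 5
Result: Thursday

Thursday


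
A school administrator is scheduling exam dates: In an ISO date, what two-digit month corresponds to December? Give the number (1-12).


Calendar month order:
11. November
12. December <--
December is month number 12

12


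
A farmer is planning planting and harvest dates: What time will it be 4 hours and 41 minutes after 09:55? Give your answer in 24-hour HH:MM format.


Start time: 09:55
Adding: 4 hours 41 minutes
Minutes: 55 + 41 = 96
Minute overflow: 96 >= 60, so carry 1 hour, minutes = 36
Hours: 9 + 4 + 1 = 14
Result: 14:36

14:36


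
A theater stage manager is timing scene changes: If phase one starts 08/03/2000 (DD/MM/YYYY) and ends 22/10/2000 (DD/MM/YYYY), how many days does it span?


Start date: 2000-03-08
End date: 2000-10-22
Mar 2000: +24 days
Apr 2000: +30 days
May 2000: +31 days
... (5 more months)
Total: 228 days

228


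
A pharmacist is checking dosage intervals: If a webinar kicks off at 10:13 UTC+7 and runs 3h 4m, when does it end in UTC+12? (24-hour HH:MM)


Start: 10:13 in UTC+7
Step 1 - add duration:
  minutes: 13 + 4 = 17
  hours: 10 + 3 + 0 = 13
  end in UTC+7: 13:17
Step 2 - convert UTC+7 -> UTC+12:
  offset difference: 12 - (7) = 5 hours
  13 + (5) = 18 -> mod 24 = 18
Result: 18:17 in UTC+12

18:17


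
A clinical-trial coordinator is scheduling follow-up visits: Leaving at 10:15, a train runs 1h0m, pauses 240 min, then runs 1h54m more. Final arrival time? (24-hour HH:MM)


Depart: 10:15
Leg 1: +60 min -> 11:15
Layover: +240 min -> 15:15
Leg 2: +114 min -> 17:09
Total travel: 414 minutes = 6h 54m
Arrival: 17:09

17:09


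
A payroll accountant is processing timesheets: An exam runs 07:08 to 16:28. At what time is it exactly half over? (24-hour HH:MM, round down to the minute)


Start time: 07:08 = 428 minutes from midnight
End time: 16:28 = 988 minutes from midnight
Sum: 428 + 988 = 1416
Midpoint: 1416 / 2 = 708 minutes
Convert: 708 / 60 = 11 hours, 48 minutes
Result: 11:48

11:48


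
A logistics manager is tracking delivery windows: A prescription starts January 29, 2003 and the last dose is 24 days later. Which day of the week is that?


Start: 2003-01-29 (Wednesday)
Step 1 - find target date: add 24 days
  2003-01-29 + 24 days = 2003-02-22
Step 2 - day of week:
  24 mod 7 = 3
  Wednesday + 3 days -> Saturday
Result: Saturday (2003-02-22)

Saturday


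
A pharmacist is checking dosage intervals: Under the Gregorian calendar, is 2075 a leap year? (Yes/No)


Year: 2075
Divisible by 4? 2075 / 4 = 518.75 -> No
Not divisible by 4, so NOT a leap year

No


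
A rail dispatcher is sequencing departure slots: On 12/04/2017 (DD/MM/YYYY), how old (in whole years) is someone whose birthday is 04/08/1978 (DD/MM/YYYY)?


Birth: 1978-08-04
Reference: 2017-04-12
Year difference: 2017 - 1978 = 39
Has birthday (08-04) occurred by 04-12? No
Birthday not yet reached this year -> subtract 1
Age in full years: 38

38


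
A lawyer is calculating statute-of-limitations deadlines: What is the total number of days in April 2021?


Month: April
Year: 2021
April is a 30-day month
Total: 30 days

30


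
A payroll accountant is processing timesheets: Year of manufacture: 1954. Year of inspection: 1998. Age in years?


Birth year: 1954
Current year: 1998
Age = current year - birth year
Age = 1998 - 1954 = 44

44


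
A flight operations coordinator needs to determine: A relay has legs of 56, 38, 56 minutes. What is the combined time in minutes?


Durations: 56, 38, 56
Running sum: 56
+ 38 = 94
+ 56 = 150
Total duration: 150 minutes
That is 2 hours and 30 minutes

150


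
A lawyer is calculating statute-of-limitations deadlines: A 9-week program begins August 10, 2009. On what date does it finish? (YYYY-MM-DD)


Start: 2009-08-10
Weeks to add: 9
Convert to days: 9 x 7 = 63 days
Add 63 days to 2009-08-10
Result: 2009-10-12

2009-10-12


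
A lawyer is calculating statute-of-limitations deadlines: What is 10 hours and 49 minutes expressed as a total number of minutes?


Hours: 10
Minutes: 49
Convert hours to minutes: 10 x 60 = 600
Add remaining minutes: 600 + 49 = 649

649


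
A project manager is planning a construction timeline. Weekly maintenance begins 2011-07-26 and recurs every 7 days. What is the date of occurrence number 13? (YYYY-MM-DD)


First occurrence: 2011-07-26 (occurrence 1)
Each occurrence is 7 days after the previous.
Occurrence 13 is 12 weeks after the first.
12 weeks = 84 days
2011-07-26 + 84 days = 2011-10-18

2011-10-18


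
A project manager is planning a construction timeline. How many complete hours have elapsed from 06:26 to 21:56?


Start: 06:26
End: 21:56
Hour difference: 21 - 6 = 15 hours
Minute difference: 56 - 26 = 30 minutes
Total minutes: 930
Complete hours: 930 / 60 = 15 (remainder 30)

15


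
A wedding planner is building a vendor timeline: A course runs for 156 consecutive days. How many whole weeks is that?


Total days: 156
Days per week: 7
Division: 156 / 7 = 22 remainder 2
Complete weeks: 22
Remaining days: 2

22


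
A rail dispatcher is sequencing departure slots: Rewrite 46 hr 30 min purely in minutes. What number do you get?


Hours: 46
Extra minutes: 30
Minutes per hour: 60
Hours to minutes: 46 x 60 = 2760
Total: 2760 + 30 = 2790

2790


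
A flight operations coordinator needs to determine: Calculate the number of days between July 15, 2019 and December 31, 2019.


Start: July 15, 2019
End: December 31, 2019
Days left in July: 16
August: 31
September: 30
October: 31
November: 30
... plus remaining months
Sum of remaining months: 153
Total: 16 + 153 = 169

169


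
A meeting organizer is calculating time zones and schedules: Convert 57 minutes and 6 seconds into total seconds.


Minutes: 57
Seconds: 6
Convert minutes to seconds: 57 x 60 = 3420
Add remaining seconds: 3420 + 6 = 3426

3426


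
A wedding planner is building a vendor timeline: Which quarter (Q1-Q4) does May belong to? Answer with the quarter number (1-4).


Month: May (month 5)
Q1: January-March (months 1-3)
Q2: April-June (months 4-6)
Q3: July-September (months 7-9)
Q4: October-December (months 10-12)
Month 5 falls in Q2

2


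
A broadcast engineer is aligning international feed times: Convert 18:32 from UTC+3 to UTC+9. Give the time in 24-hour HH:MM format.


Local time: 18:32 at UTC+3 (offset 3h)
Target zone: UTC+9 (offset 9h)
Difference: 9 - (3) = 6 hours
Calculation: 18 + (6) = 24
Wraparound: (24) mod 24 = 0
Result: 00:32

00:32


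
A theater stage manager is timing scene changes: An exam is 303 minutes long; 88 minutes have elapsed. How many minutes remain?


Total budget: 303 minutes
Time used: 88 minutes
Remaining: 303 - 88 = 215 minutes
Percent used: 29.0%
Percent remaining: 71.0%

215


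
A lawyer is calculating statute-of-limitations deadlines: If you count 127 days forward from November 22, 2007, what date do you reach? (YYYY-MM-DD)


Start: 2007-11-22
Adding 127 days
Days remaining in November: 8
After November: 119 days still to add
December 2007: 31 days, 88 remaining
January 2008: 31 days, 57 remaining
February 2008: 29 days, 28 remaining
March 2008 has 31 days, need 28
Result: 2008-03-28

2008-03-28


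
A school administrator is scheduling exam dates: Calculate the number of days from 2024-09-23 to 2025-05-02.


Start date: 2024-09-23
End date: 2025-05-02
Sep 2024: +8 days
Oct 2024: +31 days
Nov 2024: +30 days
... (6 more months)
Total: 221 days

221


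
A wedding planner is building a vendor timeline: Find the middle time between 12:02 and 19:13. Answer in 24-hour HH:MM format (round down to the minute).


Start time: 12:02 = 722 minutes from midnight
End time: 19:13 = 1153 minutes from midnight
Sum: 722 + 1153 = 1875
Midpoint: 1875 / 2 = 937 minutes
Convert: 937 / 60 = 15 hours, 37 minutes
Result: 15:37

15:37


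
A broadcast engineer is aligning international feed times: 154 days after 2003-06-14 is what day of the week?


Start: 2003-06-14 (Saturday)
Step 1 - find target date: add 154 days
  2003-06-14 + 154 days = 2003-11-15
Step 2 - day of week:
  154 mod 7 = 0
  Saturday + 0 days -> Saturday
Result: Saturday (2003-11-15)

Saturday


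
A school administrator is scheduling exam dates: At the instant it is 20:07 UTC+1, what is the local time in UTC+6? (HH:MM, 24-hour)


Local time: 20:07 at UTC+1 (offset 1h)
Target zone: UTC+6 (offset 6h)
Difference: 6 - (1) = 5 hours
Calculation: 20 + (5) = 25
Wraparound: (25) mod 24 = 1
Result: 01:07

01:07


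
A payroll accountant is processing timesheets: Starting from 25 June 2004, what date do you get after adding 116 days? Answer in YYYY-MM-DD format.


Start: 2004-06-25
Adding 116 days
Days remaining in June: 5
After June: 111 days still to add
July 2004: 31 days, 80 remaining
August 2004: 31 days, 49 remaining
September 2004: 30 days, 19 remaining
October 2004 has 31 days, need 19
Result: 2004-10-19

2004-10-19


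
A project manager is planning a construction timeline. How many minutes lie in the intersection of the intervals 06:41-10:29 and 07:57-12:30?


Interval A: [401, 629] minutes from midnight
Interval B: [477, 750] minutes from midnight
Overlap start = max(401, 477) = 477
Overlap end = min(629, 750) = 629
Overlap = 629 - 477 = 152 minutes

152


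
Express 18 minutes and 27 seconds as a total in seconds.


Minutes: 18
Seconds: 27
Convert minutes to seconds: 18 x 60 = 1080
Add remaining seconds: 1080 + 27 = 1107

1107


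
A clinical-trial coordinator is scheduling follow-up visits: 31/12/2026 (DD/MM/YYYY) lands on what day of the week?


Date: 2026-12-31
January 1, 2026 is a Thursday
Day of year: 365
Offset from Jan 1: 364 days
364 mod 7 = 0
Result: Thursday

Thursday


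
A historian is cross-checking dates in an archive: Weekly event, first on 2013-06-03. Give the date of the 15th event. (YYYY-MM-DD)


First occurrence: 2013-06-03 (occurrence 1)
Each occurrence is 7 days after the previous.
Occurrence 15 is 14 weeks after the first.
14 weeks = 98 days
2013-06-03 + 98 days = 2013-09-09

2013-09-09


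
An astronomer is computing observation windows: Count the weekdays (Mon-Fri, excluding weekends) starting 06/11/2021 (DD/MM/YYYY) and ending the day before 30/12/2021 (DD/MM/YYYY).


Start: 2021-11-06 (Saturday)
End (exclusive): 2021-12-30 (Thursday)
Total calendar days: 54
Full weeks: 54 // 7 = 7 -> 35 weekdays
Remaining 5 days starting on Saturday:
  Sat(-), Sun(-), Mon(w), Tue(w), Wed(w) -> 3 weekdays
Total business days: 35 + 3 = 38

38


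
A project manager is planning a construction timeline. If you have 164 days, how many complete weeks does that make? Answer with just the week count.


Total days: 164
Days per week: 7
Division: 164 / 7 = 23 remainder 3
Complete weeks: 23
Remaining days: 3

23


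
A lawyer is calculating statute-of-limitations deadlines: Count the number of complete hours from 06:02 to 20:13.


Start: 06:02
End: 20:13
Hour difference: 20 - 6 = 14 hours
Minute difference: 13 - 2 = 11 minutes
Total minutes: 851
Complete hours: 851 / 60 = 14 (remainder 11)

14


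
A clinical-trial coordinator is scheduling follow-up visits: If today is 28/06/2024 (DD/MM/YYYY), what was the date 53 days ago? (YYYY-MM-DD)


Start: 2024-06-28
Subtracting 53 days
Days already passed in June: 28
After going back through June: 25 more days to subtract
May 2024 has 31 days, need 25
Result: 2024-05-06

2024-05-06


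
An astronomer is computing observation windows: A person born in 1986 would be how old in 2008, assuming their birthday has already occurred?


Birth year: 1986
Current year: 2008
Age = current year - birth year
Age = 2008 - 1986 = 22

22


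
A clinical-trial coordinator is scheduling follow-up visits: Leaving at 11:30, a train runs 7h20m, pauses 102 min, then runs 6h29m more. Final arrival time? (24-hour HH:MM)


Depart: 11:30
Leg 1: +440 min -> 18:50
Layover: +102 min -> 20:32
Leg 2: +389 min -> 03:01
Total travel: 931 minutes = 15h 31m
Arrival: 03:01

03:01


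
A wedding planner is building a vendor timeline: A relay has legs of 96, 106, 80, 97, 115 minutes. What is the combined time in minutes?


Durations: 96, 106, 80, 97, 115
Running sum: 96
+ 106 = 202
+ 80 = 282
+ 97 = 379
+ 115 = 494
Total duration: 494 minutes
That is 8 hours and 14 minutes

494


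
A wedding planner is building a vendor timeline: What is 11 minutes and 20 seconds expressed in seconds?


Minutes: 11
Extra seconds: 20
Seconds per minute: 60
Minutes to seconds: 11 x 60 = 660
Total: 660 + 20 = 680

680


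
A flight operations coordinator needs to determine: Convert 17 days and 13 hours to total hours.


Days: 17
Extra hours: 13
Hours per day: 24
Days to hours: 17 x 24 = 408
Total: 408 + 13 = 421

421


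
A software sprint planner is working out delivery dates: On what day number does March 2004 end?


Month: March
Year: 2004
March is a 31-day month
Total: 31 days

31


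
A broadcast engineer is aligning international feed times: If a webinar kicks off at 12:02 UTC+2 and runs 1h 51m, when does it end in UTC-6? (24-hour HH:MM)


Start: 12:02 in UTC+2
Step 1 - add duration:
  minutes: 2 + 51 = 53
  hours: 12 + 1 + 0 = 13
  end in UTC+2: 13:53
Step 2 - convert UTC+2 -> UTC-6:
  offset difference: -6 - (2) = -8 hours
  13 + (-8) = 5 -> mod 24 = 5
Result: 05:53 in UTC-6

05:53


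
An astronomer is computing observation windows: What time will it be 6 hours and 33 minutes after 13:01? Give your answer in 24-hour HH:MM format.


Start time: 13:01
Adding: 6 hours 33 minutes
Minutes: 1 + 33 = 34
Hours: 13 + 6 + 0 = 19
Result: 19:34

19:34


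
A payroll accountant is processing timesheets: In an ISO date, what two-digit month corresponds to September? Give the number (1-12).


Calendar month order:
8. August
9. September <--
10. October
September is month number 9

9


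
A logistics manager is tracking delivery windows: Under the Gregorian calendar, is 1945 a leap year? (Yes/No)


Year: 1945
Divisible by 4? 1945 / 4 = 486.25 -> No
Not divisible by 4, so NOT a leap year

No


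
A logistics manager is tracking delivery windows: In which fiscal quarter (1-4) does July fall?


Month: July (month 7)
Q1: January-March (months 1-3)
Q2: April-June (months 4-6)
Q3: July-September (months 7-9)
Q4: October-December (months 10-12)
Month 7 falls in Q3

3


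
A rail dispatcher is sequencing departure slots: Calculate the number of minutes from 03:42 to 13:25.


Start time: 03:42 = 222 minutes from midnight
End time: 13:25 = 805 minutes from midnight
Difference: 805 - 222 = 583 minutes
That is 9 hours and 43 minutes

583


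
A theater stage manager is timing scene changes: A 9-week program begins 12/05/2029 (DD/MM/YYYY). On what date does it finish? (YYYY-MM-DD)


Start: 2029-05-12
Weeks to add: 9
Convert to days: 9 x 7 = 63 days
Add 63 days to 2029-05-12
Result: 2029-07-14

2029-07-14


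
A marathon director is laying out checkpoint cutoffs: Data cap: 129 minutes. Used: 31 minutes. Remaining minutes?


Total budget: 129 minutes
Time used: 31 minutes
Remaining: 129 - 31 = 98 minutes
Percent used: 24.0%
Percent remaining: 76.0%

98


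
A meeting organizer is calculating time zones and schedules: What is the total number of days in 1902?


Year: 1902
Check leap year rules:
Divisible by 4? No
1902 is not a leap year
Days: 365

365


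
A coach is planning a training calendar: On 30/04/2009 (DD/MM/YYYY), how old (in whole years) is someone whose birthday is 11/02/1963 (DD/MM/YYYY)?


Birth: 1963-02-11
Reference: 2009-04-30
Year difference: 2009 - 1963 = 46
Has birthday (02-11) occurred by 04-30? Yes
Age in full years: 46

46


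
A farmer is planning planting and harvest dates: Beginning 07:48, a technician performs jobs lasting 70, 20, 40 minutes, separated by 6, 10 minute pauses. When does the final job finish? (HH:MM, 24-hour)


Start: 07:48 = 468 min from midnight
  after task 1 (70 min): 08:58
  after break (6 min): 09:04
  after task 2 (20 min): 09:24
  after break (10 min): 09:34
  after task 3 (40 min): 10:14
Total elapsed: 146 minutes
End time: 10:14

10:14


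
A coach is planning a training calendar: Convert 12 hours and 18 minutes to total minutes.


Hours: 12
Extra minutes: 18
Minutes per hour: 60
Hours to minutes: 12 x 60 = 720
Total: 720 + 18 = 738

738


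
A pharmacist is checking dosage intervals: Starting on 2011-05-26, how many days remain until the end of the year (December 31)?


Start: May 26, 2011
End: December 31, 2011
Days left in May: 5
June: 30
July: 31
August: 31
September: 30
... plus remaining months
Sum of remaining months: 214
Total: 5 + 214 = 219

219


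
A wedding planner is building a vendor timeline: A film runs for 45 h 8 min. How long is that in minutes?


Hours: 45
Minutes: 8
Convert hours to minutes: 45 x 60 = 2700
Add remaining minutes: 2700 + 8 = 2708

2708


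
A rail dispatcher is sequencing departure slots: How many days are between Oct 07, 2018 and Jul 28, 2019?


Start date: 2018-10-07
End date: 2019-07-28
Oct 2018: +25 days
Nov 2018: +30 days
Dec 2018: +31 days
... (7 more months)
Total: 294 days

294


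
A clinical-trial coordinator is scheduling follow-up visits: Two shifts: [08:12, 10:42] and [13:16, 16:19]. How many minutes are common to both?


Interval A: [492, 642] minutes from midnight
Interval B: [796, 979] minutes from midnight
Overlap start = max(492, 796) = 796
Overlap end = min(642, 979) = 642
End <= start, so the intervals do not overlap: 0 minutes

0


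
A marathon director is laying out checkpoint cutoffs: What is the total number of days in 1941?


Year: 1941
Check leap year rules:
Divisible by 4? No
1941 is not a leap year
Days: 365

365


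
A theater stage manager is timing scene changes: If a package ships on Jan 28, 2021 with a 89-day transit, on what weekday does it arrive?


Start: 2021-01-28 (Thursday)
Step 1 - find target date: add 89 days
  2021-01-28 + 89 days = 2021-04-27
Step 2 - day of week:
  89 mod 7 = 5
  Thursday + 5 days -> Tuesday
Result: Tuesday (2021-04-27)

Tuesday


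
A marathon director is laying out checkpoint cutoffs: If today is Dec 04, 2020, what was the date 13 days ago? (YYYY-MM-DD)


Start: 2020-12-04
Subtracting 13 days
Days already passed in December: 4
After going back through December: 9 more days to subtract
November 2020 has 30 days, need 9
Result: 2020-11-21

2020-11-21


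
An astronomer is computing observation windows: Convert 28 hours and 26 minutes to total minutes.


Hours: 28
Extra minutes: 26
Minutes per hour: 60
Hours to minutes: 28 x 60 = 1680
Total: 1680 + 26 = 1706

1706


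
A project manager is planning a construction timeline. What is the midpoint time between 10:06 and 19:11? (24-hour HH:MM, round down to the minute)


Start time: 10:06 = 606 minutes from midnight
End time: 19:11 = 1151 minutes from midnight
Sum: 606 + 1151 = 1757
Midpoint: 1757 / 2 = 878 minutes
Convert: 878 / 60 = 14 hours, 38 minutes
Result: 14:38

14:38


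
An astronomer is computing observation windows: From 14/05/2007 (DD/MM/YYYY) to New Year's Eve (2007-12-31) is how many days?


Start: May 14, 2007
End: December 31, 2007
Days left in May: 17
June: 30
July: 31
August: 31
September: 30
... plus remaining months
Sum of remaining months: 214
Total: 17 + 214 = 231

231


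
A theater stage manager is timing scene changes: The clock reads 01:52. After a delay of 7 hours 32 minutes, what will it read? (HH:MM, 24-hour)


Start time: 01:52
Adding: 7 hours 32 minutes
Minutes: 52 + 32 = 84
Minute overflow: 84 >= 60, so carry 1 hour, minutes = 24
Hours: 1 + 7 + 1 = 9
Result: 09:24

09:24


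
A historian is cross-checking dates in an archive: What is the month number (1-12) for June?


Calendar month order:
5. May
6. June <--
7. July
June is month number 6

6


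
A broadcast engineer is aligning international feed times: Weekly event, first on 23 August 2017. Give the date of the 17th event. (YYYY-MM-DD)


First occurrence: 2017-08-23 (occurrence 1)
Each occurrence is 7 days after the previous.
Occurrence 17 is 16 weeks after the first.
16 weeks = 112 days
2017-08-23 + 112 days = 2017-12-13

2017-12-13


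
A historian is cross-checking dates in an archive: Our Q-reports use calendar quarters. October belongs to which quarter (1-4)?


Month: October (month 10)
Q1: January-March (months 1-3)
Q2: April-June (months 4-6)
Q3: July-September (months 7-9)
Q4: October-December (months 10-12)
Month 10 falls in Q4

4


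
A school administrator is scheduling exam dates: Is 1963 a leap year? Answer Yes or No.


Year: 1963
Divisible by 4? 1963 / 4 = 490.75 -> No
Not divisible by 4, so NOT a leap year

No


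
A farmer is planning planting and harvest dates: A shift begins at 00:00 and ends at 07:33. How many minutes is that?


Start time: 00:00 = 0 minutes from midnight
End time: 07:33 = 453 minutes from midnight
Difference: 453 - 0 = 453 minutes
That is 7 hours and 33 minutes

453


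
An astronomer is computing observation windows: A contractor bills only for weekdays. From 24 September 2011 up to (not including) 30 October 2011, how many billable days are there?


Start: 2011-09-24 (Saturday)
End (exclusive): 2011-10-30 (Sunday)
Total calendar days: 36
Full weeks: 36 // 7 = 5 -> 25 weekdays
Remaining 1 days starting on Saturday:
  Sat(-) -> 0 weekdays
Total business days: 25 + 0 = 25

25


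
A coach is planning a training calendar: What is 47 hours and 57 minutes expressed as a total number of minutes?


Hours: 47
Minutes: 57
Convert hours to minutes: 47 x 60 = 2820
Add remaining minutes: 2820 + 57 = 2877

2877


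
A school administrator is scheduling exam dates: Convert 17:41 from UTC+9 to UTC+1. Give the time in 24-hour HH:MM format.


Local time: 17:41 at UTC+9 (offset 9h)
Target zone: UTC+1 (offset 1h)
Difference: 1 - (9) = -8 hours
Calculation: 17 + (-8) = 9
Result: 09:41

09:41


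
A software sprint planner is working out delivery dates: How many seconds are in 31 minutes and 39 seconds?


Minutes: 31
Extra seconds: 39
Seconds per minute: 60
Minutes to seconds: 31 x 60 = 1860
Total: 1860 + 39 = 1899

1899


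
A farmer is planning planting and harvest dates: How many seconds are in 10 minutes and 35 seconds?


Minutes: 10
Seconds: 35
Convert minutes to seconds: 10 x 60 = 600
Add remaining seconds: 600 + 35 = 635

635


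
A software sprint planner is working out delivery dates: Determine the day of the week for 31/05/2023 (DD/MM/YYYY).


Date: 2023-05-31
January 1, 2023 is a Sunday
Day of year: 151
Offset from Jan 1: 150 days
150 mod 7 = 3
Result: Wednesday

Wednesday


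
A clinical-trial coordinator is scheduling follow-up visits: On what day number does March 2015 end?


Month: March
Year: 2015
March is a 31-day month
Total: 31 days

31


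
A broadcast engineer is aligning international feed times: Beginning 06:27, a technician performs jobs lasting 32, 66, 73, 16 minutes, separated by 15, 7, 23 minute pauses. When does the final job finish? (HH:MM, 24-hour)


Start: 06:27 = 387 min from midnight
  after task 1 (32 min): 06:59
  after break (15 min): 07:14
  after task 2 (66 min): 08:20
  after break (7 min): 08:27
  after task 3 (73 min): 09:40
  after break (23 min): 10:03
  after task 4 (16 min): 10:19
Total elapsed: 232 minutes
End time: 10:19

10:19


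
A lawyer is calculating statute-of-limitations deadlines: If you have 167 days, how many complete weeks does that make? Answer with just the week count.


Total days: 167
Days per week: 7
Division: 167 / 7 = 23 remainder 6
Complete weeks: 23
Remaining days: 6

23


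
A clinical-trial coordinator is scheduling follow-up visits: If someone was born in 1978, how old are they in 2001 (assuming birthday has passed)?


Birth year: 1978
Current year: 2001
Age = current year - birth year
Age = 2001 - 1978 = 23

23


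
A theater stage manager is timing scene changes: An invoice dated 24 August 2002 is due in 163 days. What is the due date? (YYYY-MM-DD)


Start: 2002-08-24
Adding 163 days
Days remaining in August: 7
After August: 156 days still to add
September 2002: 30 days, 126 remaining
October 2002: 31 days, 95 remaining
November 2002: 30 days, 65 remaining
December 2002: 31 days, 34 remaining
Result: 2003-02-03

2003-02-03


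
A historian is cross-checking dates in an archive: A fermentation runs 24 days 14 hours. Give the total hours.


Days: 24
Extra hours: 14
Hours per day: 24
Days to hours: 24 x 24 = 576
Total: 576 + 14 = 590

590


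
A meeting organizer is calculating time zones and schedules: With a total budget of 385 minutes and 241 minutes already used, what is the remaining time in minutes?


Total budget: 385 minutes
Time used: 241 minutes
Remaining: 385 - 241 = 144 minutes
Percent used: 62.6%
Percent remaining: 37.4%

144


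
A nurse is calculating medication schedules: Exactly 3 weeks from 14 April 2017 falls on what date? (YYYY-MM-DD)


Start: 2017-04-14
Weeks to add: 3
Convert to days: 3 x 7 = 21 days
Add 21 days to 2017-04-14
Result: 2017-05-05

2017-05-05


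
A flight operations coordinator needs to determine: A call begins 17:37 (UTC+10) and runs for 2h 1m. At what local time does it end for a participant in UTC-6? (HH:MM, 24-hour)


Start: 17:37 in UTC+10
Step 1 - add duration:
  minutes: 37 + 1 = 38
  hours: 17 + 2 + 0 = 19
  end in UTC+10: 19:38
Step 2 - convert UTC+10 -> UTC-6:
  offset difference: -6 - (10) = -16 hours
  19 + (-16) = 3 -> mod 24 = 3
Result: 03:38 in UTC-6

03:38


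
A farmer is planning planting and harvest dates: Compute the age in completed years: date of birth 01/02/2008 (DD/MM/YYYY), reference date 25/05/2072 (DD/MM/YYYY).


Birth: 2008-02-01
Reference: 2072-05-25
Year difference: 2072 - 2008 = 64
Has birthday (02-01) occurred by 05-25? Yes
Age in full years: 64

64


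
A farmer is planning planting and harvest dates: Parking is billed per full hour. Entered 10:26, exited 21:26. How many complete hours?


Start: 10:26
End: 21:26
Hour difference: 21 - 10 = 11 hours
Minute difference: 26 - 26 = 0 minutes
Total minutes: 660
Complete hours: 660 / 60 = 11 (remainder 0)

11


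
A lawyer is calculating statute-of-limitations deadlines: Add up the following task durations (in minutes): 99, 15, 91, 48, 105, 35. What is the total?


Durations: 99, 15, 91, 48, 105, 35
Running sum: 99
+ 15 = 114
+ 91 = 205
+ 48 = 253
+ 105 = 358
+ 35 = 393
Total duration: 393 minutes
That is 6 hours and 33 minutes

393


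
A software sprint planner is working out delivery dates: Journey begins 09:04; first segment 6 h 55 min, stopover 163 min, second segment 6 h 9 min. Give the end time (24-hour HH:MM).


Depart: 09:04
Leg 1: +415 min -> 15:59
Layover: +163 min -> 18:42
Leg 2: +369 min -> 00:51
Total travel: 947 minutes = 15h 47m
Arrival: 00:51

00:51


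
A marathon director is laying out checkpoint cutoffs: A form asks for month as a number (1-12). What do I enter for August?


Calendar month order:
7. July
8. August <--
9. September
August is month number 8

8


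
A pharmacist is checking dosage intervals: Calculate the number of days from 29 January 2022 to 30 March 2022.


Start date: 2022-01-29
End date: 2022-03-30
Jan 2022: +3 days
Feb 2022: +28 days
Mar 2022: +29 days
Total: 60 days

60


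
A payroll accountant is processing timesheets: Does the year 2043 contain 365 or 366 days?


Year: 2043
Check leap year rules:
Divisible by 4? No
2043 is not a leap year
Days: 365

365


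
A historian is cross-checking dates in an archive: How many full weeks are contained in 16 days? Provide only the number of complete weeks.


Total days: 16
Days per week: 7
Division: 16 / 7 = 2 remainder 2
Complete weeks: 2
Remaining days: 2

2


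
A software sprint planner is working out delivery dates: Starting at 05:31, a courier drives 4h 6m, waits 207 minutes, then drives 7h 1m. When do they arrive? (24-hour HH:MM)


Depart: 05:31
Leg 1: +246 min -> 09:37
Layover: +207 min -> 13:04
Leg 2: +421 min -> 20:05
Total travel: 874 minutes = 14h 34m
Arrival: 20:05

20:05


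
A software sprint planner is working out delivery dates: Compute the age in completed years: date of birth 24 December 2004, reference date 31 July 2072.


Birth: 2004-12-24
Reference: 2072-07-31
Year difference: 2072 - 2004 = 68
Has birthday (12-24) occurred by 07-31? No
Birthday not yet reached this year -> subtract 1
Age in full years: 67

67


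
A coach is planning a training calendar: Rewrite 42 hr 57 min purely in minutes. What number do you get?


Hours: 42
Extra minutes: 57
Minutes per hour: 60
Hours to minutes: 42 x 60 = 2520
Total: 2520 + 57 = 2577

2577


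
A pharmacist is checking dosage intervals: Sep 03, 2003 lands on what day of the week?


Date: 2003-09-03
January 1, 2003 is a Wednesday
Day of year: 246
Offset from Jan 1: 245 days
245 mod 7 = 0
Result: Wednesday

Wednesday


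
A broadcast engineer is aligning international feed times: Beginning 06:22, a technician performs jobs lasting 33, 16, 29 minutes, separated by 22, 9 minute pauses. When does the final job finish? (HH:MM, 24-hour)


Start: 06:22 = 382 min from midnight
  after task 1 (33 min): 06:55
  after break (22 min): 07:17
  after task 2 (16 min): 07:33
  after break (9 min): 07:42
  after task 3 (29 min): 08:11
Total elapsed: 109 minutes
End time: 08:11

08:11


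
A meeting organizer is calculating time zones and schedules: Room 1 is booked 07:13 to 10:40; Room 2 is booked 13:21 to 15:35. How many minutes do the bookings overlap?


Interval A: [433, 640] minutes from midnight
Interval B: [801, 935] minutes from midnight
Overlap start = max(433, 801) = 801
Overlap end = min(640, 935) = 640
End <= start, so the intervals do not overlap: 0 minutes

0


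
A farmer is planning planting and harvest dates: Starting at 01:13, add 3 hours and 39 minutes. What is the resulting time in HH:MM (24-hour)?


Start time: 01:13
Adding: 3 hours 39 minutes
Minutes: 13 + 39 = 52
Hours: 1 + 3 + 0 = 4
Result: 04:52

04:52


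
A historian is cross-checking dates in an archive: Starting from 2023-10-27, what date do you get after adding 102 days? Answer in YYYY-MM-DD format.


Start: 2023-10-27
Adding 102 days
Days remaining in October: 4
After October: 98 days still to add
November 2023: 30 days, 68 remaining
December 2023: 31 days, 37 remaining
January 2024: 31 days, 6 remaining
February 2024 has 29 days, need 6
Result: 2024-02-06

2024-02-06


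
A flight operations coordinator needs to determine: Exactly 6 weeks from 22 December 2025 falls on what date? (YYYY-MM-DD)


Start: 2025-12-22
Weeks to add: 6
Convert to days: 6 x 7 = 42 days
Add 42 days to 2025-12-22
Result: 2026-02-02

2026-02-02


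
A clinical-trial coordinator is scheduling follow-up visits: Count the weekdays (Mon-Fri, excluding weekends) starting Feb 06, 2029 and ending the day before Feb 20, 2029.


Start: 2029-02-06 (Tuesday)
End (exclusive): 2029-02-20 (Tuesday)
Total calendar days: 14
Full weeks: 14 // 7 = 2 -> 10 weekdays
Remaining 0 days starting on Tuesday:
Total business days: 10 + 0 = 10

10


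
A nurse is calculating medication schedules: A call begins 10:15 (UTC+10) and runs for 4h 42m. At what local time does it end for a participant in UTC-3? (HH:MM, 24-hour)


Start: 10:15 in UTC+10
Step 1 - add duration:
  minutes: 15 + 42 = 57
  hours: 10 + 4 + 0 = 14
  end in UTC+10: 14:57
Step 2 - convert UTC+10 -> UTC-3:
  offset difference: -3 - (10) = -13 hours
  14 + (-13) = 1 -> mod 24 = 1
Result: 01:57 in UTC-3

01:57


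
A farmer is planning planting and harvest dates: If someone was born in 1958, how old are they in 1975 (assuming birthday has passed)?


Birth year: 1958
Current year: 1975
Age = current year - birth year
Age = 1975 - 1958 = 17

17


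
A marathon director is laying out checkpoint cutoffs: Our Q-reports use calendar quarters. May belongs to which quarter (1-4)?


Month: May (month 5)
Q1: January-March (months 1-3)
Q2: April-June (months 4-6)
Q3: July-September (months 7-9)
Q4: October-December (months 10-12)
Month 5 falls in Q2

2


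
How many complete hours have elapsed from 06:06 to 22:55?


Start: 06:06
End: 22:55
Hour difference: 22 - 6 = 16 hours
Minute difference: 55 - 6 = 49 minutes
Total minutes: 1009
Complete hours: 1009 / 60 = 16 (remainder 49)

16


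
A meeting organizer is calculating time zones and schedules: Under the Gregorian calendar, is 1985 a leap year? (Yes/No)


Year: 1985
Divisible by 4? 1985 / 4 = 496.25 -> No
Not divisible by 4, so NOT a leap year

No


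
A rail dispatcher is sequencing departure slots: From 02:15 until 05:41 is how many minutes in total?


Start time: 02:15 = 135 minutes from midnight
End time: 05:41 = 341 minutes from midnight
Difference: 341 - 135 = 206 minutes
That is 3 hours and 26 minutes

206


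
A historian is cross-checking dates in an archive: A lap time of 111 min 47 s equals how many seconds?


Minutes: 111
Seconds: 47
Convert minutes to seconds: 111 x 60 = 6660
Add remaining seconds: 6660 + 47 = 6707

6707


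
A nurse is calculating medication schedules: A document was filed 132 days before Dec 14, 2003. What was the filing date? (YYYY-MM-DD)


Start: 2003-12-14
Subtracting 132 days
Days already passed in December: 14
After going back through December: 118 more days to subtract
November 2003: 30 days, 88 remaining
October 2003: 31 days, 57 remaining
September 2003: 30 days, 27 remaining
August 2003 has 31 days, need 27
Result: 2003-08-04

2003-08-04


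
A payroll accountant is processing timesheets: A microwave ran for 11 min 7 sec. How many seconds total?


Minutes: 11
Extra seconds: 7
Seconds per minute: 60
Minutes to seconds: 11 x 60 = 660
Total: 660 + 7 = 667

667


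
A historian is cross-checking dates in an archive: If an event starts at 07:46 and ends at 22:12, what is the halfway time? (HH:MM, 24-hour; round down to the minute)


Start time: 07:46 = 466 minutes from midnight
End time: 22:12 = 1332 minutes from midnight
Sum: 466 + 1332 = 1798
Midpoint: 1798 / 2 = 899 minutes
Convert: 899 / 60 = 14 hours, 59 minutes
Result: 14:59

14:59


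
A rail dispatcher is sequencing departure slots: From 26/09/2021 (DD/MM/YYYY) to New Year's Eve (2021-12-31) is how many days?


Start: September 26, 2021
End: December 31, 2021
Days left in September: 4
October: 31
November: 30
December: 31
Sum of remaining months: 92
Total: 4 + 92 = 96

96


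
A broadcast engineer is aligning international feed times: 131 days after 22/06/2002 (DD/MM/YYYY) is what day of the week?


Start: 2002-06-22 (Saturday)
Step 1 - find target date: add 131 days
  2002-06-22 + 131 days = 2002-10-31
Step 2 - day of week:
  131 mod 7 = 5
  Saturday + 5 days -> Thursday
Result: Thursday (2002-10-31)

Thursday


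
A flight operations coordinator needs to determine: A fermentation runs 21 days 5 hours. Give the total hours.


Days: 21
Extra hours: 5
Hours per day: 24
Days to hours: 21 x 24 = 504
Total: 504 + 5 = 509

509


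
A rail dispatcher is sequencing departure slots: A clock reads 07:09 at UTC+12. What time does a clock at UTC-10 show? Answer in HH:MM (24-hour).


Local time: 07:09 at UTC+12 (offset 12h)
Target zone: UTC-10 (offset -10h)
Difference: -10 - (12) = -22 hours
Calculation: 7 + (-22) = -15
Wraparound: (-15) mod 24 = 9
Result: 09:09

09:09


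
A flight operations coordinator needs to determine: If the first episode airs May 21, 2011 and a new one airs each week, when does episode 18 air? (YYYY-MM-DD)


First occurrence: 2011-05-21 (occurrence 1)
Each occurrence is 7 days after the previous.
Occurrence 18 is 17 weeks after the first.
17 weeks = 119 days
2011-05-21 + 119 days = 2011-09-17

2011-09-17


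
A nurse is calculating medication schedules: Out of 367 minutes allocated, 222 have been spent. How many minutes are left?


Total budget: 367 minutes
Time used: 222 minutes
Remaining: 367 - 222 = 145 minutes
Percent used: 60.5%
Percent remaining: 39.5%

145


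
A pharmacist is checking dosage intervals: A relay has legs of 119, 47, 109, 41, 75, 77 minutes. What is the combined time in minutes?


Durations: 119, 47, 109, 41, 75, 77
Running sum: 119
+ 47 = 166
+ 109 = 275
+ 41 = 316
+ 75 = 391
+ 77 = 468
Total duration: 468 minutes
That is 7 hours and 48 minutes

468


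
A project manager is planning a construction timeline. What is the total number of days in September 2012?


Month: September
Year: 2012
September is a 30-day month
Total: 30 days

30


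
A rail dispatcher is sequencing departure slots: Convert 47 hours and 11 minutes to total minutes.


Hours: 47
Minutes: 11
Convert hours to minutes: 47 x 60 = 2820
Add remaining minutes: 2820 + 11 = 2831

2831


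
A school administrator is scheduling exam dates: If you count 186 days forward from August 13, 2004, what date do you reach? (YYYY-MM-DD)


Start: 2004-08-13
Adding 186 days
Days remaining in August: 18
After August: 168 days still to add
September 2004: 30 days, 138 remaining
October 2004: 31 days, 107 remaining
November 2004: 30 days, 77 remaining
December 2004: 31 days, 46 remaining
Result: 2005-02-15

2005-02-15


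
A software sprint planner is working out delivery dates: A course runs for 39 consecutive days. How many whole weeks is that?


Total days: 39
Days per week: 7
Division: 39 / 7 = 5 remainder 4
Complete weeks: 5
Remaining days: 4

5


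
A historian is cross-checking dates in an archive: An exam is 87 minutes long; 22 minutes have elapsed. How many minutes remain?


Total budget: 87 minutes
Time used: 22 minutes
Remaining: 87 - 22 = 65 minutes
Percent used: 25.3%
Percent remaining: 74.7%

65


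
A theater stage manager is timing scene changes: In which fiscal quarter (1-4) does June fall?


Month: June (month 6)
Q1: January-March (months 1-3)
Q2: April-June (months 4-6)
Q3: July-September (months 7-9)
Q4: October-December (months 10-12)
Month 6 falls in Q2

2


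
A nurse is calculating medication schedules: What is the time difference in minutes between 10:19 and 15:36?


Start time: 10:19 = 619 minutes from midnight
End time: 15:36 = 936 minutes from midnight
Difference: 936 - 619 = 317 minutes
That is 5 hours and 17 minutes

317


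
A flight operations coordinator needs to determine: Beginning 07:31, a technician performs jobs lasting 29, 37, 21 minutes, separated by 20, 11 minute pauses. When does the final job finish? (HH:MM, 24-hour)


Start: 07:31 = 451 min from midnight
  after task 1 (29 min): 08:00
  after break (20 min): 08:20
  after task 2 (37 min): 08:57
  after break (11 min): 09:08
  after task 3 (21 min): 09:29
Total elapsed: 118 minutes
End time: 09:29

09:29


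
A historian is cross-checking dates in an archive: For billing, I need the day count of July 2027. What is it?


Month: July
Year: 2027
July is a 31-day month
Total: 31 days

31


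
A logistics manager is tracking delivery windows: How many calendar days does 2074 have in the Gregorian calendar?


Year: 2074
Check leap year rules:
Divisible by 4? No
2074 is not a leap year
Days: 365

365
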